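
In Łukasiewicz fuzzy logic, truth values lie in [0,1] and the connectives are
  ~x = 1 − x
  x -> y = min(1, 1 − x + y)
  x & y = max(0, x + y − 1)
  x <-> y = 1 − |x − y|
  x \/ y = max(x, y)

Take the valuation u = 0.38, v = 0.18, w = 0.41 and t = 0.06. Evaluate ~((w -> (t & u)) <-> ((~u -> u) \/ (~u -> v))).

0.17

t & u = max(0, 0.06 + 0.38 − 1) = max(0, -0.56) = 0.00
w -> (t & u) = min(1, 1 − 0.41 + 0.00) = min(1, 0.59) = 0.59
~u = 1 − 0.38 = 0.62
~u -> u = min(1, 1 − 0.62 + 0.38) = min(1, 0.76) = 0.76
~u -> v = min(1, 1 − 0.62 + 0.18) = min(1, 0.56) = 0.56
(~u -> u) \/ (~u -> v) = max(0.76, 0.56) = 0.76
(w -> (t & u)) <-> ((~u -> u) \/ (~u -> v)) = 1 − |0.59 − 0.76| = 1 − 0.17 = 0.83
~((w -> (t & u)) <-> ((~u -> u) \/ (~u -> v))) = 1 − 0.83 = 0.17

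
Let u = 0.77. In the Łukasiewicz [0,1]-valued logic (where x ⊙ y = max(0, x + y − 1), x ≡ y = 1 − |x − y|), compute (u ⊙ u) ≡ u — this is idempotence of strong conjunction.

u ⊙ u = max(0, 0.77 + 0.77 − 1) = max(0, 0.54) = 0.54
(u ⊙ u) ≡ u = 1 − |0.54 − 0.77| = 1 − 0.23 = 0.77
(The value 0.77 < 1 shows this instance is not satisfied; fails in Ł∞ since a ⊗ a = max(0, 2a−1) ≠ a in general.)

0.77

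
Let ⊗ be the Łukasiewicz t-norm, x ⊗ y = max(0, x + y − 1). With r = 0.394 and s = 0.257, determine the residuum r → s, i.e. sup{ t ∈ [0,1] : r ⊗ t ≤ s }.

0.863

The residuum of the Łukasiewicz t-norm gives the supremum: min(1, 1 − 0.394 + 0.257).
1 − 0.394 + 0.257 = 0.863, so t = min(1, 0.863) = 0.863.
Check: 0.394 ⊗ 0.863 = max(0, 0.257) = 0.257 ≤ 0.257.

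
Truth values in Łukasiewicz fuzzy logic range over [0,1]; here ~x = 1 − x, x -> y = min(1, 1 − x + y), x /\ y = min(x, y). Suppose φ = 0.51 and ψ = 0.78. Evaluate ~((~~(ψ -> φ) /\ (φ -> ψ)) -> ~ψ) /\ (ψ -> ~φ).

ψ -> φ = min(1, 1 − 0.78 + 0.51) = min(1, 0.73) = 0.73
~(ψ -> φ) = 1 − 0.73 = 0.27
~~(ψ -> φ) = 1 − 0.27 = 0.73
φ -> ψ = min(1, 1 − 0.51 + 0.78) = min(1, 1.27) = 1.00
~~(ψ -> φ) /\ (φ -> ψ) = min(0.73, 1.00) = 0.73
~ψ = 1 − 0.78 = 0.22
(~~(ψ -> φ) /\ (φ -> ψ)) -> ~ψ = min(1, 1 − 0.73 + 0.22) = min(1, 0.49) = 0.49
~((~~(ψ -> φ) /\ (φ -> ψ)) -> ~ψ) = 1 − 0.49 = 0.51
~φ = 1 − 0.51 = 0.49
ψ -> ~φ = min(1, 1 − 0.78 + 0.49) = min(1, 0.71) = 0.71
~((~~(ψ -> φ) /\ (φ -> ψ)) -> ~ψ) /\ (ψ -> ~φ) = min(0.51, 0.71) = 0.51

0.51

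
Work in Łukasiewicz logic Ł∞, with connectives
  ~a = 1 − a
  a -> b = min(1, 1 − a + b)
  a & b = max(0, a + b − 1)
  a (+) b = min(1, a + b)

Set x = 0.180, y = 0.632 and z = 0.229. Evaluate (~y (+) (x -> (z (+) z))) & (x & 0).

0.000

~y = 1 − 0.632 = 0.368
z (+) z = min(1, 0.229 + 0.229) = min(1, 0.458) = 0.458
x -> (z (+) z) = min(1, 1 − 0.180 + 0.458) = min(1, 1.278) = 1.000
~y (+) (x -> (z (+) z)) = min(1, 0.368 + 1.000) = min(1, 1.368) = 1.000
x & 0 = max(0, 0.180 + 0.000 − 1) = max(0, -0.820) = 0.000
(~y (+) (x -> (z (+) z))) & (x & 0) = max(0, 1.000 + 0.000 − 1) = max(0, 0.000) = 0.000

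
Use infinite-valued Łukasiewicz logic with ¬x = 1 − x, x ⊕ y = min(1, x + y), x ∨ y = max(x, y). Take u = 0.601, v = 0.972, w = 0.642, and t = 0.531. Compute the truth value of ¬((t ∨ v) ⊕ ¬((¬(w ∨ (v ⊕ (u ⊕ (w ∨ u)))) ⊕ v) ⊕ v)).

t ∨ v = max(0.531, 0.972) = 0.972
w ∨ u = max(0.642, 0.601) = 0.642
u ⊕ (w ∨ u) = min(1, 0.601 + 0.642) = min(1, 1.243) = 1.000
v ⊕ (u ⊕ (w ∨ u)) = min(1, 0.972 + 1.000) = min(1, 1.972) = 1.000
w ∨ (v ⊕ (u ⊕ (w ∨ u))) = max(0.642, 1.000) = 1.000
¬(w ∨ (v ⊕ (u ⊕ (w ∨ u)))) = 1 − 1.000 = 0.000
¬(w ∨ (v ⊕ (u ⊕ (w ∨ u)))) ⊕ v = min(1, 0.000 + 0.972) = min(1, 0.972) = 0.972
(¬(w ∨ (v ⊕ (u ⊕ (w ∨ u)))) ⊕ v) ⊕ v = min(1, 0.972 + 0.972) = min(1, 1.944) = 1.000
¬((¬(w ∨ (v ⊕ (u ⊕ (w ∨ u)))) ⊕ v) ⊕ v) = 1 − 1.000 = 0.000
(t ∨ v) ⊕ ¬((¬(w ∨ (v ⊕ (u ⊕ (w ∨ u)))) ⊕ v) ⊕ v) = min(1, 0.972 + 0.000) = min(1, 0.972) = 0.972
¬((t ∨ v) ⊕ ¬((¬(w ∨ (v ⊕ (u ⊕ (w ∨ u)))) ⊕ v) ⊕ v)) = 1 − 0.972 = 0.028

0.028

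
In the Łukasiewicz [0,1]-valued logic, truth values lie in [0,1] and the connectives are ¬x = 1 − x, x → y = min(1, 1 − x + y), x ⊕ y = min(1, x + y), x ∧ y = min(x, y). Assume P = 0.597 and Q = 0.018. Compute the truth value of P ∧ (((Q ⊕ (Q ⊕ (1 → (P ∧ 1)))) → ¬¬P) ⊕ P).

0.597

P ∧ 1 = min(0.597, 1.000) = 0.597
1 → (P ∧ 1) = min(1, 1 − 1.000 + 0.597) = min(1, 0.597) = 0.597
Q ⊕ (1 → (P ∧ 1)) = min(1, 0.018 + 0.597) = min(1, 0.615) = 0.615
Q ⊕ (Q ⊕ (1 → (P ∧ 1))) = min(1, 0.018 + 0.615) = min(1, 0.633) = 0.633
¬P = 1 − 0.597 = 0.403
¬¬P = 1 − 0.403 = 0.597
(Q ⊕ (Q ⊕ (1 → (P ∧ 1)))) → ¬¬P = min(1, 1 − 0.633 + 0.597) = min(1, 0.964) = 0.964
((Q ⊕ (Q ⊕ (1 → (P ∧ 1)))) → ¬¬P) ⊕ P = min(1, 0.964 + 0.597) = min(1, 1.561) = 1.000
P ∧ (((Q ⊕ (Q ⊕ (1 → (P ∧ 1)))) → ¬¬P) ⊕ P) = min(0.597, 1.000) = 0.597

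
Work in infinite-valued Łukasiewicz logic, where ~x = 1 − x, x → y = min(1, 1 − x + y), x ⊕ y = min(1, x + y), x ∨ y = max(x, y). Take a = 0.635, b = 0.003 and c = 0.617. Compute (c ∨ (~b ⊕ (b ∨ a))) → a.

~b = 1 − 0.003 = 0.997
b ∨ a = max(0.003, 0.635) = 0.635
~b ⊕ (b ∨ a) = min(1, 0.997 + 0.635) = min(1, 1.632) = 1.000
c ∨ (~b ⊕ (b ∨ a)) = max(0.617, 1.000) = 1.000
(c ∨ (~b ⊕ (b ∨ a))) → a = min(1, 1 − 1.000 + 0.635) = min(1, 0.635) = 0.635

0.635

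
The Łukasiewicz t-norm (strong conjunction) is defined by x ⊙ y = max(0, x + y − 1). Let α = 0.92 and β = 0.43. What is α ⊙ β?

α ⊙ β = max(0, 0.92 + 0.43 − 1) = max(0, 0.35) = 0.35
For comparison, the Gödel (minimum) t-norm min(x, y) would give 0.43.

0.35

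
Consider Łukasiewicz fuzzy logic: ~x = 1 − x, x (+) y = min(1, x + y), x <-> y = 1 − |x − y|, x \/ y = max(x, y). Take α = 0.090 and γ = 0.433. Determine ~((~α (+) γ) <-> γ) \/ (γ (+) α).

0.567

~α = 1 − 0.090 = 0.910
~α (+) γ = min(1, 0.910 + 0.433) = min(1, 1.343) = 1.000
(~α (+) γ) <-> γ = 1 − |1.000 − 0.433| = 1 − 0.567 = 0.433
~((~α (+) γ) <-> γ) = 1 − 0.433 = 0.567
γ (+) α = min(1, 0.433 + 0.090) = min(1, 0.523) = 0.523
~((~α (+) γ) <-> γ) \/ (γ (+) α) = max(0.567, 0.523) = 0.567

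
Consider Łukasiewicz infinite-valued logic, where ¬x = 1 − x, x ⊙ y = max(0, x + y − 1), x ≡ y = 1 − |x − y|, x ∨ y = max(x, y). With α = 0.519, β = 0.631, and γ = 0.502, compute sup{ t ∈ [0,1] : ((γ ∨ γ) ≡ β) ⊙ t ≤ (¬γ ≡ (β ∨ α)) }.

0.996

γ ∨ γ = max(0.502, 0.502) = 0.502
(γ ∨ γ) ≡ β = 1 − |0.502 − 0.631| = 1 − 0.129 = 0.871
So the left factor is (γ ∨ γ) ≡ β = 0.871.
¬γ = 1 − 0.502 = 0.498
β ∨ α = max(0.631, 0.519) = 0.631
¬γ ≡ (β ∨ α) = 1 − |0.498 − 0.631| = 1 − 0.133 = 0.867
So the right-hand bound is ¬γ ≡ (β ∨ α) = 0.867.
The residuum of the Łukasiewicz t-norm gives the supremum: min(1, 1 − 0.871 + 0.867).
1 − 0.871 + 0.867 = 0.996, so t = min(1, 0.996) = 0.996.
Check: 0.871 ⊙ 0.996 = max(0, 0.867) = 0.867 ≤ 0.867.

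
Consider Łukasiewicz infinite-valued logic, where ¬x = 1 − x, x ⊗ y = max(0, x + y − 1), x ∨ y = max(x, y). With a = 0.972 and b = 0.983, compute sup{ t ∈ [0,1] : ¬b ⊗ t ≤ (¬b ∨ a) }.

¬b = 1 − 0.983 = 0.017
So the left factor is ¬b = 0.017.
¬b ∨ a = max(0.017, 0.972) = 0.972
So the right-hand bound is ¬b ∨ a = 0.972.
The residuum of the Łukasiewicz t-norm gives the supremum: min(1, 1 − 0.017 + 0.972).
1 − 0.017 + 0.972 = 1.955, so t = min(1, 1.955) = 1.000.
Check: 0.017 ⊗ 1.000 = max(0, 0.017) = 0.017 ≤ 0.972.

1.000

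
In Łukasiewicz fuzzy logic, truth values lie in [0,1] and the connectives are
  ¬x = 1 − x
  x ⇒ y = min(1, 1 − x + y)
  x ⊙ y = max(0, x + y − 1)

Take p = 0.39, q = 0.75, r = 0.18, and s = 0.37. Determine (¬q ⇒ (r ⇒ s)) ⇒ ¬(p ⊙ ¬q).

1.00

¬q = 1 − 0.75 = 0.25
r ⇒ s = min(1, 1 − 0.18 + 0.37) = min(1, 1.19) = 1.00
¬q ⇒ (r ⇒ s) = min(1, 1 − 0.25 + 1.00) = min(1, 1.75) = 1.00
p ⊙ ¬q = max(0, 0.39 + 0.25 − 1) = max(0, -0.36) = 0.00
¬(p ⊙ ¬q) = 1 − 0.00 = 1.00
(¬q ⇒ (r ⇒ s)) ⇒ ¬(p ⊙ ¬q) = min(1, 1 − 1.00 + 1.00) = min(1, 1.00) = 1.00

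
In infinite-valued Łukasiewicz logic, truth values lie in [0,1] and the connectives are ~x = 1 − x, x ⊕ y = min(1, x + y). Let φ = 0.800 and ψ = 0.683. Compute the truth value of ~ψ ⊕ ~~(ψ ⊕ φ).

~ψ = 1 − 0.683 = 0.317
ψ ⊕ φ = min(1, 0.683 + 0.800) = min(1, 1.483) = 1.000
~(ψ ⊕ φ) = 1 − 1.000 = 0.000
~~(ψ ⊕ φ) = 1 − 0.000 = 1.000
~ψ ⊕ ~~(ψ ⊕ φ) = min(1, 0.317 + 1.000) = min(1, 1.317) = 1.000

1.000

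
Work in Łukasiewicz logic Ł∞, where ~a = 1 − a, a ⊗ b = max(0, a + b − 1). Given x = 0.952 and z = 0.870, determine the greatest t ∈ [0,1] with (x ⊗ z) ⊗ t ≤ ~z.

x ⊗ z = max(0, 0.952 + 0.870 − 1) = max(0, 0.822) = 0.822
So the left factor is x ⊗ z = 0.822.
~z = 1 − 0.870 = 0.130
So the right-hand bound is ~z = 0.130.
The residuum of the Łukasiewicz t-norm gives the supremum: min(1, 1 − 0.822 + 0.130).
1 − 0.822 + 0.130 = 0.308, so t = min(1, 0.308) = 0.308.
Check: 0.822 ⊗ 0.308 = max(0, 0.130) = 0.130 ≤ 0.130.

0.308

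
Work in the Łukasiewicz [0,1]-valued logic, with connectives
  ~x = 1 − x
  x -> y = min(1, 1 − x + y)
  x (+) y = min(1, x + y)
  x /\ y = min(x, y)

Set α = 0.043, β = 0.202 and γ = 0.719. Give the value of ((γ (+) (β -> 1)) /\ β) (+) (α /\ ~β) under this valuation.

0.245

β -> 1 = min(1, 1 − 0.202 + 1.000) = min(1, 1.798) = 1.000
γ (+) (β -> 1) = min(1, 0.719 + 1.000) = min(1, 1.719) = 1.000
(γ (+) (β -> 1)) /\ β = min(1.000, 0.202) = 0.202
~β = 1 − 0.202 = 0.798
α /\ ~β = min(0.043, 0.798) = 0.043
((γ (+) (β -> 1)) /\ β) (+) (α /\ ~β) = min(1, 0.202 + 0.043) = min(1, 0.245) = 0.245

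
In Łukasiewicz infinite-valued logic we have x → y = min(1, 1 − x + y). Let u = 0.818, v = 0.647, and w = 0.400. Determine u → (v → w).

v → w = min(1, 1 − 0.647 + 0.400) = min(1, 0.753) = 0.753
u → (v → w) = min(1, 1 − 0.818 + 0.753) = min(1, 0.935) = 0.935

0.935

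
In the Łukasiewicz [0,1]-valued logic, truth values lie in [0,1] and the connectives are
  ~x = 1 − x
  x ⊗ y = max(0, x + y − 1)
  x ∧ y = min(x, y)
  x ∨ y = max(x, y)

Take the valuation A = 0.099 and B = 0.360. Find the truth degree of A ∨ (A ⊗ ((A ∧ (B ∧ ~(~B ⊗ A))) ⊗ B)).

0.099

~B = 1 − 0.360 = 0.640
~B ⊗ A = max(0, 0.640 + 0.099 − 1) = max(0, -0.261) = 0.000
~(~B ⊗ A) = 1 − 0.000 = 1.000
B ∧ ~(~B ⊗ A) = min(0.360, 1.000) = 0.360
A ∧ (B ∧ ~(~B ⊗ A)) = min(0.099, 0.360) = 0.099
(A ∧ (B ∧ ~(~B ⊗ A))) ⊗ B = max(0, 0.099 + 0.360 − 1) = max(0, -0.541) = 0.000
A ⊗ ((A ∧ (B ∧ ~(~B ⊗ A))) ⊗ B) = max(0, 0.099 + 0.000 − 1) = max(0, -0.901) = 0.000
A ∨ (A ⊗ ((A ∧ (B ∧ ~(~B ⊗ A))) ⊗ B)) = max(0.099, 0.000) = 0.099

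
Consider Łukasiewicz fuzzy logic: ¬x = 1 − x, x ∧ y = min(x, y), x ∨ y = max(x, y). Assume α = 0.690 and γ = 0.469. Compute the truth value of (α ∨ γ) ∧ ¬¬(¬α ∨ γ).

α ∨ γ = max(0.690, 0.469) = 0.690
¬α = 1 − 0.690 = 0.310
¬α ∨ γ = max(0.310, 0.469) = 0.469
¬(¬α ∨ γ) = 1 − 0.469 = 0.531
¬¬(¬α ∨ γ) = 1 − 0.531 = 0.469
(α ∨ γ) ∧ ¬¬(¬α ∨ γ) = min(0.690, 0.469) = 0.469

0.469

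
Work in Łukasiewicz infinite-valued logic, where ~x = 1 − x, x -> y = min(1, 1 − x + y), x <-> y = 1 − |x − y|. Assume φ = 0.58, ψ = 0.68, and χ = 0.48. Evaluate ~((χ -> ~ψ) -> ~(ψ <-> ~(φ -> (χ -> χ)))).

0.16

~ψ = 1 − 0.68 = 0.32
χ -> ~ψ = min(1, 1 − 0.48 + 0.32) = min(1, 0.84) = 0.84
χ -> χ = min(1, 1 − 0.48 + 0.48) = min(1, 1.00) = 1.00
φ -> (χ -> χ) = min(1, 1 − 0.58 + 1.00) = min(1, 1.42) = 1.00
~(φ -> (χ -> χ)) = 1 − 1.00 = 0.00
ψ <-> ~(φ -> (χ -> χ)) = 1 − |0.68 − 0.00| = 1 − 0.68 = 0.32
~(ψ <-> ~(φ -> (χ -> χ))) = 1 − 0.32 = 0.68
(χ -> ~ψ) -> ~(ψ <-> ~(φ -> (χ -> χ))) = min(1, 1 − 0.84 + 0.68) = min(1, 0.84) = 0.84
~((χ -> ~ψ) -> ~(ψ <-> ~(φ -> (χ -> χ)))) = 1 − 0.84 = 0.16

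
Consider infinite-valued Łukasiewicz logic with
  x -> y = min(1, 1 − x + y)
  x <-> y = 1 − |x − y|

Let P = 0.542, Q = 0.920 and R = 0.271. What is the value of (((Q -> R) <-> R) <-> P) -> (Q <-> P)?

Q -> R = min(1, 1 − 0.920 + 0.271) = min(1, 0.351) = 0.351
(Q -> R) <-> R = 1 − |0.351 − 0.271| = 1 − 0.080 = 0.920
((Q -> R) <-> R) <-> P = 1 − |0.920 − 0.542| = 1 − 0.378 = 0.622
Q <-> P = 1 − |0.920 − 0.542| = 1 − 0.378 = 0.622
(((Q -> R) <-> R) <-> P) -> (Q <-> P) = min(1, 1 − 0.622 + 0.622) = min(1, 1.000) = 1.000

1.000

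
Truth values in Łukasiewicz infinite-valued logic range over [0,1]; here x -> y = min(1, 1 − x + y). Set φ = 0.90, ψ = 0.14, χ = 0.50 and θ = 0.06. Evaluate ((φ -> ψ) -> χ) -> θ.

0.06

φ -> ψ = min(1, 1 − 0.90 + 0.14) = min(1, 0.24) = 0.24
(φ -> ψ) -> χ = min(1, 1 − 0.24 + 0.50) = min(1, 1.26) = 1.00
((φ -> ψ) -> χ) -> θ = min(1, 1 − 1.00 + 0.06) = min(1, 0.06) = 0.06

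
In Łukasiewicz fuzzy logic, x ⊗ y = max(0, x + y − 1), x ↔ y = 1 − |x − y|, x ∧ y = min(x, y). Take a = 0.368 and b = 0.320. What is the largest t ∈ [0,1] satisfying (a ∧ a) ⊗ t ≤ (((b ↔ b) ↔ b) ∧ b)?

a ∧ a = min(0.368, 0.368) = 0.368
So the left factor is a ∧ a = 0.368.
b ↔ b = 1 − |0.320 − 0.320| = 1 − 0.000 = 1.000
(b ↔ b) ↔ b = 1 − |1.000 − 0.320| = 1 − 0.680 = 0.320
((b ↔ b) ↔ b) ∧ b = min(0.320, 0.320) = 0.320
So the right-hand bound is ((b ↔ b) ↔ b) ∧ b = 0.320.
The residuum of the Łukasiewicz t-norm gives the supremum: min(1, 1 − 0.368 + 0.320).
1 − 0.368 + 0.320 = 0.952, so t = min(1, 0.952) = 0.952.
Check: 0.368 ⊗ 0.952 = max(0, 0.320) = 0.320 ≤ 0.320.

0.952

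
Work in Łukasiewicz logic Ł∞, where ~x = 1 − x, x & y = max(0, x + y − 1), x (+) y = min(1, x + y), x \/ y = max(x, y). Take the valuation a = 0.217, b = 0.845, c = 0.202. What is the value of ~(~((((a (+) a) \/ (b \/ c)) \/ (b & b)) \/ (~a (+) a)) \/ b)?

a (+) a = min(1, 0.217 + 0.217) = min(1, 0.434) = 0.434
b \/ c = max(0.845, 0.202) = 0.845
(a (+) a) \/ (b \/ c) = max(0.434, 0.845) = 0.845
b & b = max(0, 0.845 + 0.845 − 1) = max(0, 0.690) = 0.690
((a (+) a) \/ (b \/ c)) \/ (b & b) = max(0.845, 0.690) = 0.845
~a = 1 − 0.217 = 0.783
~a (+) a = min(1, 0.783 + 0.217) = min(1, 1.000) = 1.000
(((a (+) a) \/ (b \/ c)) \/ (b & b)) \/ (~a (+) a) = max(0.845, 1.000) = 1.000
~((((a (+) a) \/ (b \/ c)) \/ (b & b)) \/ (~a (+) a)) = 1 − 1.000 = 0.000
~((((a (+) a) \/ (b \/ c)) \/ (b & b)) \/ (~a (+) a)) \/ b = max(0.000, 0.845) = 0.845
~(~((((a (+) a) \/ (b \/ c)) \/ (b & b)) \/ (~a (+) a)) \/ b) = 1 − 0.845 = 0.155

0.155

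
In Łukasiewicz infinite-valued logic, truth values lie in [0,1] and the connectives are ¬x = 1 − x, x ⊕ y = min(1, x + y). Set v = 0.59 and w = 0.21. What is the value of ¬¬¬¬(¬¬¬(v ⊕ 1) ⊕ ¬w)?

v ⊕ 1 = min(1, 0.59 + 1.00) = min(1, 1.59) = 1.00
¬(v ⊕ 1) = 1 − 1.00 = 0.00
¬¬(v ⊕ 1) = 1 − 0.00 = 1.00
¬¬¬(v ⊕ 1) = 1 − 1.00 = 0.00
¬w = 1 − 0.21 = 0.79
¬¬¬(v ⊕ 1) ⊕ ¬w = min(1, 0.00 + 0.79) = min(1, 0.79) = 0.79
¬(¬¬¬(v ⊕ 1) ⊕ ¬w) = 1 − 0.79 = 0.21
¬¬(¬¬¬(v ⊕ 1) ⊕ ¬w) = 1 − 0.21 = 0.79
¬¬¬(¬¬¬(v ⊕ 1) ⊕ ¬w) = 1 − 0.79 = 0.21
¬¬¬¬(¬¬¬(v ⊕ 1) ⊕ ¬w) = 1 − 0.21 = 0.79

0.79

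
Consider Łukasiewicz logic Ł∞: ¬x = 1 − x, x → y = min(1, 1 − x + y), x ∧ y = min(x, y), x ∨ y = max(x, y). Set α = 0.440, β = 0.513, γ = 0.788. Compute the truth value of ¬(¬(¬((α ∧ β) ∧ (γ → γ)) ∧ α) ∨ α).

0.440

α ∧ β = min(0.440, 0.513) = 0.440
γ → γ = min(1, 1 − 0.788 + 0.788) = min(1, 1.000) = 1.000
(α ∧ β) ∧ (γ → γ) = min(0.440, 1.000) = 0.440
¬((α ∧ β) ∧ (γ → γ)) = 1 − 0.440 = 0.560
¬((α ∧ β) ∧ (γ → γ)) ∧ α = min(0.560, 0.440) = 0.440
¬(¬((α ∧ β) ∧ (γ → γ)) ∧ α) = 1 − 0.440 = 0.560
¬(¬((α ∧ β) ∧ (γ → γ)) ∧ α) ∨ α = max(0.560, 0.440) = 0.560
¬(¬(¬((α ∧ β) ∧ (γ → γ)) ∧ α) ∨ α) = 1 − 0.560 = 0.440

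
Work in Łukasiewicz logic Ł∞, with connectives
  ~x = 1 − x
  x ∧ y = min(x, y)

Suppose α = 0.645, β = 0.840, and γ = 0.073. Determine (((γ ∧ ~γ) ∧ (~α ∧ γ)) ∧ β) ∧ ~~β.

~γ = 1 − 0.073 = 0.927
γ ∧ ~γ = min(0.073, 0.927) = 0.073
~α = 1 − 0.645 = 0.355
~α ∧ γ = min(0.355, 0.073) = 0.073
(γ ∧ ~γ) ∧ (~α ∧ γ) = min(0.073, 0.073) = 0.073
((γ ∧ ~γ) ∧ (~α ∧ γ)) ∧ β = min(0.073, 0.840) = 0.073
~β = 1 − 0.840 = 0.160
~~β = 1 − 0.160 = 0.840
(((γ ∧ ~γ) ∧ (~α ∧ γ)) ∧ β) ∧ ~~β = min(0.073, 0.840) = 0.073

0.073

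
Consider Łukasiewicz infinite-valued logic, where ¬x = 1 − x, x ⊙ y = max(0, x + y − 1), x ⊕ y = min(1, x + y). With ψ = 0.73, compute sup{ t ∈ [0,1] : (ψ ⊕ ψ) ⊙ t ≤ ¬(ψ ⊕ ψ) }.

ψ ⊕ ψ = min(1, 0.73 + 0.73) = min(1, 1.46) = 1.00
So the left factor is ψ ⊕ ψ = 1.00.
¬(ψ ⊕ ψ) = 1 − 1.00 = 0.00
So the right-hand bound is ¬(ψ ⊕ ψ) = 0.00.
The residuum of the Łukasiewicz t-norm gives the supremum: min(1, 1 − 1.00 + 0.00).
1 − 1.00 + 0.00 = 0.00, so t = min(1, 0.00) = 0.00.
Check: 1.00 ⊙ 0.00 = max(0, 0.00) = 0.00 ≤ 0.00.

0.00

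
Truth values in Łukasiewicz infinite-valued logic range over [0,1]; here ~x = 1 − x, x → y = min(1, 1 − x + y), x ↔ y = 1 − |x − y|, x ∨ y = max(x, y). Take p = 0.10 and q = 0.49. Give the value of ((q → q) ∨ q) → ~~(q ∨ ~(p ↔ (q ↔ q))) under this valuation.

q → q = min(1, 1 − 0.49 + 0.49) = min(1, 1.00) = 1.00
(q → q) ∨ q = max(1.00, 0.49) = 1.00
q ↔ q = 1 − |0.49 − 0.49| = 1 − 0.00 = 1.00
p ↔ (q ↔ q) = 1 − |0.10 − 1.00| = 1 − 0.90 = 0.10
~(p ↔ (q ↔ q)) = 1 − 0.10 = 0.90
q ∨ ~(p ↔ (q ↔ q)) = max(0.49, 0.90) = 0.90
~(q ∨ ~(p ↔ (q ↔ q))) = 1 − 0.90 = 0.10
~~(q ∨ ~(p ↔ (q ↔ q))) = 1 − 0.10 = 0.90
((q → q) ∨ q) → ~~(q ∨ ~(p ↔ (q ↔ q))) = min(1, 1 − 1.00 + 0.90) = min(1, 0.90) = 0.90

0.90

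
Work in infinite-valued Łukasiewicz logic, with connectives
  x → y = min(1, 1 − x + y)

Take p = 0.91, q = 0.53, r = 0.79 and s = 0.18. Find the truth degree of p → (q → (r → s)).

r → s = min(1, 1 − 0.79 + 0.18) = min(1, 0.39) = 0.39
q → (r → s) = min(1, 1 − 0.53 + 0.39) = min(1, 0.86) = 0.86
p → (q → (r → s)) = min(1, 1 − 0.91 + 0.86) = min(1, 0.95) = 0.95

0.95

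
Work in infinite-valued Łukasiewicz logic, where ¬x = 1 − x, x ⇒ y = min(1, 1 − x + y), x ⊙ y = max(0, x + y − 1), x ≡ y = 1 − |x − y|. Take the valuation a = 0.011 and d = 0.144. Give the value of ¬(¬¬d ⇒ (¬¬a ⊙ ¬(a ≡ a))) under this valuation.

¬d = 1 − 0.144 = 0.856
¬¬d = 1 − 0.856 = 0.144
¬a = 1 − 0.011 = 0.989
¬¬a = 1 − 0.989 = 0.011
a ≡ a = 1 − |0.011 − 0.011| = 1 − 0.000 = 1.000
¬(a ≡ a) = 1 − 1.000 = 0.000
¬¬a ⊙ ¬(a ≡ a) = max(0, 0.011 + 0.000 − 1) = max(0, -0.989) = 0.000
¬¬d ⇒ (¬¬a ⊙ ¬(a ≡ a)) = min(1, 1 − 0.144 + 0.000) = min(1, 0.856) = 0.856
¬(¬¬d ⇒ (¬¬a ⊙ ¬(a ≡ a))) = 1 − 0.856 = 0.144

0.144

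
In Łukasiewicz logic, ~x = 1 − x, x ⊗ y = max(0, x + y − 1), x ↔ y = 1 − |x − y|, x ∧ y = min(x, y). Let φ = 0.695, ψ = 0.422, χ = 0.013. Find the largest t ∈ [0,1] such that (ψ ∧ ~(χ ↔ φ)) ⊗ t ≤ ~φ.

0.883

χ ↔ φ = 1 − |0.013 − 0.695| = 1 − 0.682 = 0.318
~(χ ↔ φ) = 1 − 0.318 = 0.682
ψ ∧ ~(χ ↔ φ) = min(0.422, 0.682) = 0.422
So the left factor is ψ ∧ ~(χ ↔ φ) = 0.422.
~φ = 1 − 0.695 = 0.305
So the right-hand bound is ~φ = 0.305.
The residuum of the Łukasiewicz t-norm gives the supremum: min(1, 1 − 0.422 + 0.305).
1 − 0.422 + 0.305 = 0.883, so t = min(1, 0.883) = 0.883.
Check: 0.422 ⊗ 0.883 = max(0, 0.305) = 0.305 ≤ 0.305.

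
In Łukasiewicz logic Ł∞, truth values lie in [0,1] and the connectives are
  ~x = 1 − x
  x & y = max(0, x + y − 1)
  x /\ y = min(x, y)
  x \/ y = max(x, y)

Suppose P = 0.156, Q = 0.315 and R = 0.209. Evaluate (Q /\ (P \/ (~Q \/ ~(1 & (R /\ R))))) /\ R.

0.209

~Q = 1 − 0.315 = 0.685
R /\ R = min(0.209, 0.209) = 0.209
1 & (R /\ R) = max(0, 1.000 + 0.209 − 1) = max(0, 0.209) = 0.209
~(1 & (R /\ R)) = 1 − 0.209 = 0.791
~Q \/ ~(1 & (R /\ R)) = max(0.685, 0.791) = 0.791
P \/ (~Q \/ ~(1 & (R /\ R))) = max(0.156, 0.791) = 0.791
Q /\ (P \/ (~Q \/ ~(1 & (R /\ R)))) = min(0.315, 0.791) = 0.315
(Q /\ (P \/ (~Q \/ ~(1 & (R /\ R))))) /\ R = min(0.315, 0.209) = 0.209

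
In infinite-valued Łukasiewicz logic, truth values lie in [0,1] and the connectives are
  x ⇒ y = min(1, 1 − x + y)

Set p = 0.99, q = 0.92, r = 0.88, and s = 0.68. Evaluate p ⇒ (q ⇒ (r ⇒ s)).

r ⇒ s = min(1, 1 − 0.88 + 0.68) = min(1, 0.80) = 0.80
q ⇒ (r ⇒ s) = min(1, 1 − 0.92 + 0.80) = min(1, 0.88) = 0.88
p ⇒ (q ⇒ (r ⇒ s)) = min(1, 1 − 0.99 + 0.88) = min(1, 0.89) = 0.89

0.89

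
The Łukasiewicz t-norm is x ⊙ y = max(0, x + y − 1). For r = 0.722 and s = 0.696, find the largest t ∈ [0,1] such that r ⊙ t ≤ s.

The residuum of the Łukasiewicz t-norm gives the supremum: min(1, 1 − 0.722 + 0.696).
1 − 0.722 + 0.696 = 0.974, so t = min(1, 0.974) = 0.974.
Check: 0.722 ⊙ 0.974 = max(0, 0.696) = 0.696 ≤ 0.696.

0.974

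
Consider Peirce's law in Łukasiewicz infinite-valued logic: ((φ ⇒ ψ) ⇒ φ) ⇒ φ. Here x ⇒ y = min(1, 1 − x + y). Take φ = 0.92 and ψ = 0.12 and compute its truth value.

0.92

φ ⇒ ψ = min(1, 1 − 0.92 + 0.12) = min(1, 0.20) = 0.20
(φ ⇒ ψ) ⇒ φ = min(1, 1 − 0.20 + 0.92) = min(1, 1.72) = 1.00
((φ ⇒ ψ) ⇒ φ) ⇒ φ = min(1, 1 − 1.00 + 0.92) = min(1, 0.92) = 0.92
(The value 0.92 < 1 shows this instance is not satisfied; not a Ł∞-tautology in general.)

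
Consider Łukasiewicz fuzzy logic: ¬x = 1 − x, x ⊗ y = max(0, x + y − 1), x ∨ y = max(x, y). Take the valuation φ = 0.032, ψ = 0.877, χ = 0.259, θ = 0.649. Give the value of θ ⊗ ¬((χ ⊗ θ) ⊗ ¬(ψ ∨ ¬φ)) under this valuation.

0.649

χ ⊗ θ = max(0, 0.259 + 0.649 − 1) = max(0, -0.092) = 0.000
¬φ = 1 − 0.032 = 0.968
ψ ∨ ¬φ = max(0.877, 0.968) = 0.968
¬(ψ ∨ ¬φ) = 1 − 0.968 = 0.032
(χ ⊗ θ) ⊗ ¬(ψ ∨ ¬φ) = max(0, 0.000 + 0.032 − 1) = max(0, -0.968) = 0.000
¬((χ ⊗ θ) ⊗ ¬(ψ ∨ ¬φ)) = 1 − 0.000 = 1.000
θ ⊗ ¬((χ ⊗ θ) ⊗ ¬(ψ ∨ ¬φ)) = max(0, 0.649 + 1.000 − 1) = max(0, 0.649) = 0.649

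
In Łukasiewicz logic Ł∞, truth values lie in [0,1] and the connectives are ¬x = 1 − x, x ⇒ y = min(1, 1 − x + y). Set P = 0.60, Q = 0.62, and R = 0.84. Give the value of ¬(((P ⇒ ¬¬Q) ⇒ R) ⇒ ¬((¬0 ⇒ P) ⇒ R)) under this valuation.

0.84

¬Q = 1 − 0.62 = 0.38
¬¬Q = 1 − 0.38 = 0.62
P ⇒ ¬¬Q = min(1, 1 − 0.60 + 0.62) = min(1, 1.02) = 1.00
(P ⇒ ¬¬Q) ⇒ R = min(1, 1 − 1.00 + 0.84) = min(1, 0.84) = 0.84
¬0 = 1 − 0.00 = 1.00
¬0 ⇒ P = min(1, 1 − 1.00 + 0.60) = min(1, 0.60) = 0.60
(¬0 ⇒ P) ⇒ R = min(1, 1 − 0.60 + 0.84) = min(1, 1.24) = 1.00
¬((¬0 ⇒ P) ⇒ R) = 1 − 1.00 = 0.00
((P ⇒ ¬¬Q) ⇒ R) ⇒ ¬((¬0 ⇒ P) ⇒ R) = min(1, 1 − 0.84 + 0.00) = min(1, 0.16) = 0.16
¬(((P ⇒ ¬¬Q) ⇒ R) ⇒ ¬((¬0 ⇒ P) ⇒ R)) = 1 − 0.16 = 0.84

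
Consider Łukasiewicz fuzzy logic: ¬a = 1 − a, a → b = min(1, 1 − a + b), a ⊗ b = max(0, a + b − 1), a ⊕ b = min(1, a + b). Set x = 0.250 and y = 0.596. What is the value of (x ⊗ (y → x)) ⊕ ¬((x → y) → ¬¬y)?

y → x = min(1, 1 − 0.596 + 0.250) = min(1, 0.654) = 0.654
x ⊗ (y → x) = max(0, 0.250 + 0.654 − 1) = max(0, -0.096) = 0.000
x → y = min(1, 1 − 0.250 + 0.596) = min(1, 1.346) = 1.000
¬y = 1 − 0.596 = 0.404
¬¬y = 1 − 0.404 = 0.596
(x → y) → ¬¬y = min(1, 1 − 1.000 + 0.596) = min(1, 0.596) = 0.596
¬((x → y) → ¬¬y) = 1 − 0.596 = 0.404
(x ⊗ (y → x)) ⊕ ¬((x → y) → ¬¬y) = min(1, 0.000 + 0.404) = min(1, 0.404) = 0.404

0.404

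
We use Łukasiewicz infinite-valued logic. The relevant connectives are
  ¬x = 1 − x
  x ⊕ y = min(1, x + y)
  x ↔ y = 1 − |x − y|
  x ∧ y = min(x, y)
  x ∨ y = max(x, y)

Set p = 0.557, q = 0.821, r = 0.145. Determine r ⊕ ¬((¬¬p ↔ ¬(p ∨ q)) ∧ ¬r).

0.523

¬p = 1 − 0.557 = 0.443
¬¬p = 1 − 0.443 = 0.557
p ∨ q = max(0.557, 0.821) = 0.821
¬(p ∨ q) = 1 − 0.821 = 0.179
¬¬p ↔ ¬(p ∨ q) = 1 − |0.557 − 0.179| = 1 − 0.378 = 0.622
¬r = 1 − 0.145 = 0.855
(¬¬p ↔ ¬(p ∨ q)) ∧ ¬r = min(0.622, 0.855) = 0.622
¬((¬¬p ↔ ¬(p ∨ q)) ∧ ¬r) = 1 − 0.622 = 0.378
r ⊕ ¬((¬¬p ↔ ¬(p ∨ q)) ∧ ¬r) = min(1, 0.145 + 0.378) = min(1, 0.523) = 0.523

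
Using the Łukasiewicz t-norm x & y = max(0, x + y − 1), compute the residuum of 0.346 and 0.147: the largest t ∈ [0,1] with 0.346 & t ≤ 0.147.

0.801

The residuum of the Łukasiewicz t-norm gives the supremum: min(1, 1 − 0.346 + 0.147).
1 − 0.346 + 0.147 = 0.801, so t = min(1, 0.801) = 0.801.
Check: 0.346 & 0.801 = max(0, 0.147) = 0.147 ≤ 0.147.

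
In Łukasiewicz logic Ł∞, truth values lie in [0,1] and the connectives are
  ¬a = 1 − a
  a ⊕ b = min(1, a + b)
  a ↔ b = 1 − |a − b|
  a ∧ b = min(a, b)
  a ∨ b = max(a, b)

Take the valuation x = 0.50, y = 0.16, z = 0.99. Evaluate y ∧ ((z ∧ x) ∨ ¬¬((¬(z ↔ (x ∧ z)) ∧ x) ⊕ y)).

z ∧ x = min(0.99, 0.50) = 0.50
x ∧ z = min(0.50, 0.99) = 0.50
z ↔ (x ∧ z) = 1 − |0.99 − 0.50| = 1 − 0.49 = 0.51
¬(z ↔ (x ∧ z)) = 1 − 0.51 = 0.49
¬(z ↔ (x ∧ z)) ∧ x = min(0.49, 0.50) = 0.49
(¬(z ↔ (x ∧ z)) ∧ x) ⊕ y = min(1, 0.49 + 0.16) = min(1, 0.65) = 0.65
¬((¬(z ↔ (x ∧ z)) ∧ x) ⊕ y) = 1 − 0.65 = 0.35
¬¬((¬(z ↔ (x ∧ z)) ∧ x) ⊕ y) = 1 − 0.35 = 0.65
(z ∧ x) ∨ ¬¬((¬(z ↔ (x ∧ z)) ∧ x) ⊕ y) = max(0.50, 0.65) = 0.65
y ∧ ((z ∧ x) ∨ ¬¬((¬(z ↔ (x ∧ z)) ∧ x) ⊕ y)) = min(0.16, 0.65) = 0.16

0.16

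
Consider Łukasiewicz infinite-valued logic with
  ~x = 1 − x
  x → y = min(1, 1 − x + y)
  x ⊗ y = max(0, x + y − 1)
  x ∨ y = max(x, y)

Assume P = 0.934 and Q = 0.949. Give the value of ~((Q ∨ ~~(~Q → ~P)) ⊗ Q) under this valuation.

~Q = 1 − 0.949 = 0.051
~P = 1 − 0.934 = 0.066
~Q → ~P = min(1, 1 − 0.051 + 0.066) = min(1, 1.015) = 1.000
~(~Q → ~P) = 1 − 1.000 = 0.000
~~(~Q → ~P) = 1 − 0.000 = 1.000
Q ∨ ~~(~Q → ~P) = max(0.949, 1.000) = 1.000
(Q ∨ ~~(~Q → ~P)) ⊗ Q = max(0, 1.000 + 0.949 − 1) = max(0, 0.949) = 0.949
~((Q ∨ ~~(~Q → ~P)) ⊗ Q) = 1 − 0.949 = 0.051

0.051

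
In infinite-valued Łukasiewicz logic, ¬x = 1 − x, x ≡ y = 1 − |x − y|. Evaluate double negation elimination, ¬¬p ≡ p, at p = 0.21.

1.00

¬p = 1 − 0.21 = 0.79
¬¬p = 1 − 0.79 = 0.21
¬¬p ≡ p = 1 − |0.21 − 0.21| = 1 − 0.00 = 1.00
(As expected: always 1 in Ł∞ since negation is involutive.)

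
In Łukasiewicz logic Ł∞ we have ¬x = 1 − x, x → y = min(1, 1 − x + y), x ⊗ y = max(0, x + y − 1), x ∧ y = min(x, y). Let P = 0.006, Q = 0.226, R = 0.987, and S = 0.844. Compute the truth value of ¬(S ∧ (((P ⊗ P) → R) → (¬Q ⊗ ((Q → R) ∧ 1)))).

0.226

P ⊗ P = max(0, 0.006 + 0.006 − 1) = max(0, -0.988) = 0.000
(P ⊗ P) → R = min(1, 1 − 0.000 + 0.987) = min(1, 1.987) = 1.000
¬Q = 1 − 0.226 = 0.774
Q → R = min(1, 1 − 0.226 + 0.987) = min(1, 1.761) = 1.000
(Q → R) ∧ 1 = min(1.000, 1.000) = 1.000
¬Q ⊗ ((Q → R) ∧ 1) = max(0, 0.774 + 1.000 − 1) = max(0, 0.774) = 0.774
((P ⊗ P) → R) → (¬Q ⊗ ((Q → R) ∧ 1)) = min(1, 1 − 1.000 + 0.774) = min(1, 0.774) = 0.774
S ∧ (((P ⊗ P) → R) → (¬Q ⊗ ((Q → R) ∧ 1))) = min(0.844, 0.774) = 0.774
¬(S ∧ (((P ⊗ P) → R) → (¬Q ⊗ ((Q → R) ∧ 1)))) = 1 − 0.774 = 0.226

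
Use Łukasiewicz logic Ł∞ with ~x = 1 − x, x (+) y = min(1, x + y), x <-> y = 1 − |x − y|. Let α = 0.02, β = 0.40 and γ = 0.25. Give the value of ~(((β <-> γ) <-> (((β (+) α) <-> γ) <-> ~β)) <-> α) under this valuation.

β <-> γ = 1 − |0.40 − 0.25| = 1 − 0.15 = 0.85
β (+) α = min(1, 0.40 + 0.02) = min(1, 0.42) = 0.42
(β (+) α) <-> γ = 1 − |0.42 − 0.25| = 1 − 0.17 = 0.83
~β = 1 − 0.40 = 0.60
((β (+) α) <-> γ) <-> ~β = 1 − |0.83 − 0.60| = 1 − 0.23 = 0.77
(β <-> γ) <-> (((β (+) α) <-> γ) <-> ~β) = 1 − |0.85 − 0.77| = 1 − 0.08 = 0.92
((β <-> γ) <-> (((β (+) α) <-> γ) <-> ~β)) <-> α = 1 − |0.92 − 0.02| = 1 − 0.90 = 0.10
~(((β <-> γ) <-> (((β (+) α) <-> γ) <-> ~β)) <-> α) = 1 − 0.10 = 0.90

0.90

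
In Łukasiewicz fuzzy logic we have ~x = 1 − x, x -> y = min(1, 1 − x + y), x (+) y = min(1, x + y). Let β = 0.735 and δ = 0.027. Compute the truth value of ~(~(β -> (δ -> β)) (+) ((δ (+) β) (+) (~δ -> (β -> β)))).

0.000

δ -> β = min(1, 1 − 0.027 + 0.735) = min(1, 1.708) = 1.000
β -> (δ -> β) = min(1, 1 − 0.735 + 1.000) = min(1, 1.265) = 1.000
~(β -> (δ -> β)) = 1 − 1.000 = 0.000
δ (+) β = min(1, 0.027 + 0.735) = min(1, 0.762) = 0.762
~δ = 1 − 0.027 = 0.973
β -> β = min(1, 1 − 0.735 + 0.735) = min(1, 1.000) = 1.000
~δ -> (β -> β) = min(1, 1 − 0.973 + 1.000) = min(1, 1.027) = 1.000
(δ (+) β) (+) (~δ -> (β -> β)) = min(1, 0.762 + 1.000) = min(1, 1.762) = 1.000
~(β -> (δ -> β)) (+) ((δ (+) β) (+) (~δ -> (β -> β))) = min(1, 0.000 + 1.000) = min(1, 1.000) = 1.000
~(~(β -> (δ -> β)) (+) ((δ (+) β) (+) (~δ -> (β -> β)))) = 1 − 1.000 = 0.000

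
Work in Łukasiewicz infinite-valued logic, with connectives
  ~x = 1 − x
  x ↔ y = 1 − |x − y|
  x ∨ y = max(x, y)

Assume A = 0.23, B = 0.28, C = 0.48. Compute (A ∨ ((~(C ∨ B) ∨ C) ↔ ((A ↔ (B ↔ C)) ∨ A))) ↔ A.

C ∨ B = max(0.48, 0.28) = 0.48
~(C ∨ B) = 1 − 0.48 = 0.52
~(C ∨ B) ∨ C = max(0.52, 0.48) = 0.52
B ↔ C = 1 − |0.28 − 0.48| = 1 − 0.20 = 0.80
A ↔ (B ↔ C) = 1 − |0.23 − 0.80| = 1 − 0.57 = 0.43
(A ↔ (B ↔ C)) ∨ A = max(0.43, 0.23) = 0.43
(~(C ∨ B) ∨ C) ↔ ((A ↔ (B ↔ C)) ∨ A) = 1 − |0.52 − 0.43| = 1 − 0.09 = 0.91
A ∨ ((~(C ∨ B) ∨ C) ↔ ((A ↔ (B ↔ C)) ∨ A)) = max(0.23, 0.91) = 0.91
(A ∨ ((~(C ∨ B) ∨ C) ↔ ((A ↔ (B ↔ C)) ∨ A))) ↔ A = 1 − |0.91 − 0.23| = 1 − 0.68 = 0.32

0.32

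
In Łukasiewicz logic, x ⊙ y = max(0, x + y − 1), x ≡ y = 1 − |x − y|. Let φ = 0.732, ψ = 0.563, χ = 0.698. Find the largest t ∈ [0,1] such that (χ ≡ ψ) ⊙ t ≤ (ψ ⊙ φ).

χ ≡ ψ = 1 − |0.698 − 0.563| = 1 − 0.135 = 0.865
So the left factor is χ ≡ ψ = 0.865.
ψ ⊙ φ = max(0, 0.563 + 0.732 − 1) = max(0, 0.295) = 0.295
So the right-hand bound is ψ ⊙ φ = 0.295.
The residuum of the Łukasiewicz t-norm gives the supremum: min(1, 1 − 0.865 + 0.295).
1 − 0.865 + 0.295 = 0.430, so t = min(1, 0.430) = 0.430.
Check: 0.865 ⊙ 0.430 = max(0, 0.295) = 0.295 ≤ 0.295.

0.430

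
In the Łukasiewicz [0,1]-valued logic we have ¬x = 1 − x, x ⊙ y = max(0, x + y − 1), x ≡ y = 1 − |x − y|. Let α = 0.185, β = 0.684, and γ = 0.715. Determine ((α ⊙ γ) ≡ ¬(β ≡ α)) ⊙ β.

α ⊙ γ = max(0, 0.185 + 0.715 − 1) = max(0, -0.100) = 0.000
β ≡ α = 1 − |0.684 − 0.185| = 1 − 0.499 = 0.501
¬(β ≡ α) = 1 − 0.501 = 0.499
(α ⊙ γ) ≡ ¬(β ≡ α) = 1 − |0.000 − 0.499| = 1 − 0.499 = 0.501
((α ⊙ γ) ≡ ¬(β ≡ α)) ⊙ β = max(0, 0.501 + 0.684 − 1) = max(0, 0.185) = 0.185

0.185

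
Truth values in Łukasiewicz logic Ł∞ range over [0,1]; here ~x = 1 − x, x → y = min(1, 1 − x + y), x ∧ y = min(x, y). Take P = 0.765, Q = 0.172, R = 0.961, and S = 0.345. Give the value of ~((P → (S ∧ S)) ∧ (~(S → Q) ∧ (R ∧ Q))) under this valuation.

0.828

S ∧ S = min(0.345, 0.345) = 0.345
P → (S ∧ S) = min(1, 1 − 0.765 + 0.345) = min(1, 0.580) = 0.580
S → Q = min(1, 1 − 0.345 + 0.172) = min(1, 0.827) = 0.827
~(S → Q) = 1 − 0.827 = 0.173
R ∧ Q = min(0.961, 0.172) = 0.172
~(S → Q) ∧ (R ∧ Q) = min(0.173, 0.172) = 0.172
(P → (S ∧ S)) ∧ (~(S → Q) ∧ (R ∧ Q)) = min(0.580, 0.172) = 0.172
~((P → (S ∧ S)) ∧ (~(S → Q) ∧ (R ∧ Q))) = 1 − 0.172 = 0.828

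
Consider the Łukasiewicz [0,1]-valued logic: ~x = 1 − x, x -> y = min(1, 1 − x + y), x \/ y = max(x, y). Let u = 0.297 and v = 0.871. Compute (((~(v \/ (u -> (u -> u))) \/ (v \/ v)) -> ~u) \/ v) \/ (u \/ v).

0.871

u -> u = min(1, 1 − 0.297 + 0.297) = min(1, 1.000) = 1.000
u -> (u -> u) = min(1, 1 − 0.297 + 1.000) = min(1, 1.703) = 1.000
v \/ (u -> (u -> u)) = max(0.871, 1.000) = 1.000
~(v \/ (u -> (u -> u))) = 1 − 1.000 = 0.000
v \/ v = max(0.871, 0.871) = 0.871
~(v \/ (u -> (u -> u))) \/ (v \/ v) = max(0.000, 0.871) = 0.871
~u = 1 − 0.297 = 0.703
(~(v \/ (u -> (u -> u))) \/ (v \/ v)) -> ~u = min(1, 1 − 0.871 + 0.703) = min(1, 0.832) = 0.832
((~(v \/ (u -> (u -> u))) \/ (v \/ v)) -> ~u) \/ v = max(0.832, 0.871) = 0.871
u \/ v = max(0.297, 0.871) = 0.871
(((~(v \/ (u -> (u -> u))) \/ (v \/ v)) -> ~u) \/ v) \/ (u \/ v) = max(0.871, 0.871) = 0.871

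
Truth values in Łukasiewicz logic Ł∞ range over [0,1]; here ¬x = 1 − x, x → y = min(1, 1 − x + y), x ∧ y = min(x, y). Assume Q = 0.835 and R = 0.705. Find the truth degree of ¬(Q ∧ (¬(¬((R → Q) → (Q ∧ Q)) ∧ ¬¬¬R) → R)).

R → Q = min(1, 1 − 0.705 + 0.835) = min(1, 1.130) = 1.000
Q ∧ Q = min(0.835, 0.835) = 0.835
(R → Q) → (Q ∧ Q) = min(1, 1 − 1.000 + 0.835) = min(1, 0.835) = 0.835
¬((R → Q) → (Q ∧ Q)) = 1 − 0.835 = 0.165
¬R = 1 − 0.705 = 0.295
¬¬R = 1 − 0.295 = 0.705
¬¬¬R = 1 − 0.705 = 0.295
¬((R → Q) → (Q ∧ Q)) ∧ ¬¬¬R = min(0.165, 0.295) = 0.165
¬(¬((R → Q) → (Q ∧ Q)) ∧ ¬¬¬R) = 1 − 0.165 = 0.835
¬(¬((R → Q) → (Q ∧ Q)) ∧ ¬¬¬R) → R = min(1, 1 − 0.835 + 0.705) = min(1, 0.870) = 0.870
Q ∧ (¬(¬((R → Q) → (Q ∧ Q)) ∧ ¬¬¬R) → R) = min(0.835, 0.870) = 0.835
¬(Q ∧ (¬(¬((R → Q) → (Q ∧ Q)) ∧ ¬¬¬R) → R)) = 1 − 0.835 = 0.165

0.165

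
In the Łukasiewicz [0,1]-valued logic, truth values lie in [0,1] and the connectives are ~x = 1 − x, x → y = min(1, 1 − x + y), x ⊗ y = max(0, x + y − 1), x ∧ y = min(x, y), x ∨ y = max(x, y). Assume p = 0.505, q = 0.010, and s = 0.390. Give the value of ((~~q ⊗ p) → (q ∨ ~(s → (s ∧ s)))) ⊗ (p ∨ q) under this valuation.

~q = 1 − 0.010 = 0.990
~~q = 1 − 0.990 = 0.010
~~q ⊗ p = max(0, 0.010 + 0.505 − 1) = max(0, -0.485) = 0.000
s ∧ s = min(0.390, 0.390) = 0.390
s → (s ∧ s) = min(1, 1 − 0.390 + 0.390) = min(1, 1.000) = 1.000
~(s → (s ∧ s)) = 1 − 1.000 = 0.000
q ∨ ~(s → (s ∧ s)) = max(0.010, 0.000) = 0.010
(~~q ⊗ p) → (q ∨ ~(s → (s ∧ s))) = min(1, 1 − 0.000 + 0.010) = min(1, 1.010) = 1.000
p ∨ q = max(0.505, 0.010) = 0.505
((~~q ⊗ p) → (q ∨ ~(s → (s ∧ s)))) ⊗ (p ∨ q) = max(0, 1.000 + 0.505 − 1) = max(0, 0.505) = 0.505

0.505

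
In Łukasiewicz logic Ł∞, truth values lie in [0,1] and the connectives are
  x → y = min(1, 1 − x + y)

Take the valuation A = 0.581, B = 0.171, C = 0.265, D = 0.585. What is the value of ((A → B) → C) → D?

A → B = min(1, 1 − 0.581 + 0.171) = min(1, 0.590) = 0.590
(A → B) → C = min(1, 1 − 0.590 + 0.265) = min(1, 0.675) = 0.675
((A → B) → C) → D = min(1, 1 − 0.675 + 0.585) = min(1, 0.910) = 0.910

0.910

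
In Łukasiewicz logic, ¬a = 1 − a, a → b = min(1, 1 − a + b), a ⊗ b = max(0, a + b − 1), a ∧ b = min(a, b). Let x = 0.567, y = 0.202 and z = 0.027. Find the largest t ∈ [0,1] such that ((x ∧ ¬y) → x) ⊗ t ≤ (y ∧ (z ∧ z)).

¬y = 1 − 0.202 = 0.798
x ∧ ¬y = min(0.567, 0.798) = 0.567
(x ∧ ¬y) → x = min(1, 1 − 0.567 + 0.567) = min(1, 1.000) = 1.000
So the left factor is (x ∧ ¬y) → x = 1.000.
z ∧ z = min(0.027, 0.027) = 0.027
y ∧ (z ∧ z) = min(0.202, 0.027) = 0.027
So the right-hand bound is y ∧ (z ∧ z) = 0.027.
The residuum of the Łukasiewicz t-norm gives the supremum: min(1, 1 − 1.000 + 0.027).
1 − 1.000 + 0.027 = 0.027, so t = min(1, 0.027) = 0.027.
Check: 1.000 ⊗ 0.027 = max(0, 0.027) = 0.027 ≤ 0.027.

0.027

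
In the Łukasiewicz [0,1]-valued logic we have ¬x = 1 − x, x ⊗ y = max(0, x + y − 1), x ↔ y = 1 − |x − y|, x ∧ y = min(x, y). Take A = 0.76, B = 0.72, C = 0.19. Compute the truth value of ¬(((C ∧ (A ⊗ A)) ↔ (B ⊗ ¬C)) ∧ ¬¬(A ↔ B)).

A ⊗ A = max(0, 0.76 + 0.76 − 1) = max(0, 0.52) = 0.52
C ∧ (A ⊗ A) = min(0.19, 0.52) = 0.19
¬C = 1 − 0.19 = 0.81
B ⊗ ¬C = max(0, 0.72 + 0.81 − 1) = max(0, 0.53) = 0.53
(C ∧ (A ⊗ A)) ↔ (B ⊗ ¬C) = 1 − |0.19 − 0.53| = 1 − 0.34 = 0.66
A ↔ B = 1 − |0.76 − 0.72| = 1 − 0.04 = 0.96
¬(A ↔ B) = 1 − 0.96 = 0.04
¬¬(A ↔ B) = 1 − 0.04 = 0.96
((C ∧ (A ⊗ A)) ↔ (B ⊗ ¬C)) ∧ ¬¬(A ↔ B) = min(0.66, 0.96) = 0.66
¬(((C ∧ (A ⊗ A)) ↔ (B ⊗ ¬C)) ∧ ¬¬(A ↔ B)) = 1 − 0.66 = 0.34

0.34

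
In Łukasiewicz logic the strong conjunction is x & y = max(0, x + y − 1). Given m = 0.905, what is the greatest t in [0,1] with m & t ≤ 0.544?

0.639

The residuum of the Łukasiewicz t-norm gives the supremum: min(1, 1 − 0.905 + 0.544).
1 − 0.905 + 0.544 = 0.639, so t = min(1, 0.639) = 0.639.
Check: 0.905 & 0.639 = max(0, 0.544) = 0.544 ≤ 0.544.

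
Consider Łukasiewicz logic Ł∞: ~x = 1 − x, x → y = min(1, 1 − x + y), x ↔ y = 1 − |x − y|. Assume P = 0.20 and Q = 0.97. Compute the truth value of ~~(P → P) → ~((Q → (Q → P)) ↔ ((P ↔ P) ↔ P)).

0.06

P → P = min(1, 1 − 0.20 + 0.20) = min(1, 1.00) = 1.00
~(P → P) = 1 − 1.00 = 0.00
~~(P → P) = 1 − 0.00 = 1.00
Q → P = min(1, 1 − 0.97 + 0.20) = min(1, 0.23) = 0.23
Q → (Q → P) = min(1, 1 − 0.97 + 0.23) = min(1, 0.26) = 0.26
P ↔ P = 1 − |0.20 − 0.20| = 1 − 0.00 = 1.00
(P ↔ P) ↔ P = 1 − |1.00 − 0.20| = 1 − 0.80 = 0.20
(Q → (Q → P)) ↔ ((P ↔ P) ↔ P) = 1 − |0.26 − 0.20| = 1 − 0.06 = 0.94
~((Q → (Q → P)) ↔ ((P ↔ P) ↔ P)) = 1 − 0.94 = 0.06
~~(P → P) → ~((Q → (Q → P)) ↔ ((P ↔ P) ↔ P)) = min(1, 1 − 1.00 + 0.06) = min(1, 0.06) = 0.06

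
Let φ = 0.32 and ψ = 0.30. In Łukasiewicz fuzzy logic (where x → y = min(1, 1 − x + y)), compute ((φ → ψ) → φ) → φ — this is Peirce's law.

φ → ψ = min(1, 1 − 0.32 + 0.30) = min(1, 0.98) = 0.98
(φ → ψ) → φ = min(1, 1 − 0.98 + 0.32) = min(1, 0.34) = 0.34
((φ → ψ) → φ) → φ = min(1, 1 − 0.34 + 0.32) = min(1, 0.98) = 0.98
(The value 0.98 < 1 shows this instance is not satisfied; not a Ł∞-tautology in general.)

0.98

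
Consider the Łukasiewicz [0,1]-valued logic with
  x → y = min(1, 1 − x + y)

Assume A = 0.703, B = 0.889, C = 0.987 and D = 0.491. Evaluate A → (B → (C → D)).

C → D = min(1, 1 − 0.987 + 0.491) = min(1, 0.504) = 0.504
B → (C → D) = min(1, 1 − 0.889 + 0.504) = min(1, 0.615) = 0.615
A → (B → (C → D)) = min(1, 1 − 0.703 + 0.615) = min(1, 0.912) = 0.912

0.912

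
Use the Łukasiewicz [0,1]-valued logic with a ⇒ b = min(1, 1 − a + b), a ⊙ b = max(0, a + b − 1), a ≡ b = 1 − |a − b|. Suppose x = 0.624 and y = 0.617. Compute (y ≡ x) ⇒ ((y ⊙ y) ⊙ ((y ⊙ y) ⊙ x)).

0.007

y ≡ x = 1 − |0.617 − 0.624| = 1 − 0.007 = 0.993
y ⊙ y = max(0, 0.617 + 0.617 − 1) = max(0, 0.234) = 0.234
(y ⊙ y) ⊙ x = max(0, 0.234 + 0.624 − 1) = max(0, -0.142) = 0.000
(y ⊙ y) ⊙ ((y ⊙ y) ⊙ x) = max(0, 0.234 + 0.000 − 1) = max(0, -0.766) = 0.000
(y ≡ x) ⇒ ((y ⊙ y) ⊙ ((y ⊙ y) ⊙ x)) = min(1, 1 − 0.993 + 0.000) = min(1, 0.007) = 0.007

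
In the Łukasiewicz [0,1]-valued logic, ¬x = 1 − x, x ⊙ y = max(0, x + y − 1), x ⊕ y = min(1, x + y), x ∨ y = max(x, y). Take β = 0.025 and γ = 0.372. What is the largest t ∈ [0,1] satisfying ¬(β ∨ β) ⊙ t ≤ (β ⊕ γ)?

β ∨ β = max(0.025, 0.025) = 0.025
¬(β ∨ β) = 1 − 0.025 = 0.975
So the left factor is ¬(β ∨ β) = 0.975.
β ⊕ γ = min(1, 0.025 + 0.372) = min(1, 0.397) = 0.397
So the right-hand bound is β ⊕ γ = 0.397.
The residuum of the Łukasiewicz t-norm gives the supremum: min(1, 1 − 0.975 + 0.397).
1 − 0.975 + 0.397 = 0.422, so t = min(1, 0.422) = 0.422.
Check: 0.975 ⊙ 0.422 = max(0, 0.397) = 0.397 ≤ 0.397.

0.422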